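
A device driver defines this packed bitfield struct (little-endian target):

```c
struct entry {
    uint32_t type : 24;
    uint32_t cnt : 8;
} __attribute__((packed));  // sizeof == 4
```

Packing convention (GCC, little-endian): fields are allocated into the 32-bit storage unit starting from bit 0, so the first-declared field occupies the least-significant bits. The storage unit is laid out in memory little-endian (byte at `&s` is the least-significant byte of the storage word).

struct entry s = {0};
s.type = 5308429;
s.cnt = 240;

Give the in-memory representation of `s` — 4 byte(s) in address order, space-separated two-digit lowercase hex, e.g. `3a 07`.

0d 00 51 f0

type:24 = 5308429 → 0x51000d << 0 → word 0x0051000d
cnt:8 = 240 → 0xf0 << 24 → word 0xf051000d
word = 0xf051000d → little-endian bytes:
  [0]=0x0d  [1]=0x00  [2]=0x51  [3]=0xf0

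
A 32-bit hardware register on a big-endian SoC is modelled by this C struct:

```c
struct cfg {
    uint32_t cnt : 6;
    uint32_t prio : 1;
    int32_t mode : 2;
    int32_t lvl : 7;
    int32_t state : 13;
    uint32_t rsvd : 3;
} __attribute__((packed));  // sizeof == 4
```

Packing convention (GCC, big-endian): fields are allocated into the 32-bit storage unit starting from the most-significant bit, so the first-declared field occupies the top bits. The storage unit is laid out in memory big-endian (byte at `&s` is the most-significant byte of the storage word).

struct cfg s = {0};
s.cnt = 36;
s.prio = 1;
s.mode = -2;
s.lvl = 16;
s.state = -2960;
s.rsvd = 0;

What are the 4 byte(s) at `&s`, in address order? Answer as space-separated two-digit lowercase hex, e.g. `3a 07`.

93 10 a3 80

cnt (6b) val=36 bits=0x24 at bit 26: 0x90000000
prio (1b) val=1 bits=0x1 at bit 25: 0x92000000
mode (2b) val=-2 bits=0x2 at bit 23: 0x93000000
lvl (7b) val=16 bits=0x10 at bit 16: 0x93100000
state (13b) val=-2960 bits=0x1470 at bit 3: 0x9310a380
rsvd (3b) val=0 bits=0x0 at bit 0: 0x9310a380
word = 0x9310a380 → big-endian bytes:
  [0]=0x93  [1]=0x10  [2]=0xa3  [3]=0x80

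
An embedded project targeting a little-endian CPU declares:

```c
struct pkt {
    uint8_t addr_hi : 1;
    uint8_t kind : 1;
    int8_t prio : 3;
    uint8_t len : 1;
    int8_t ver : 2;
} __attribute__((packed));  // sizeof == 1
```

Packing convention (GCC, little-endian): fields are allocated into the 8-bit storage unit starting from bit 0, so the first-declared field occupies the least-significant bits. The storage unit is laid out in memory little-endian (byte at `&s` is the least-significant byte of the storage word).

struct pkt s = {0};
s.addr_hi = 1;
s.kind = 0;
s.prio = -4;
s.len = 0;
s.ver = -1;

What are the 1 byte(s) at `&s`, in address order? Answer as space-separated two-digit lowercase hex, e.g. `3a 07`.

d1

addr_hi (1b) val=1 bits=0x1 at bit 0: 0x01
kind (1b) val=0 bits=0x0 at bit 1: 0x01
prio (3b) val=-4 bits=0x4 at bit 2: 0x11
len (1b) val=0 bits=0x0 at bit 5: 0x11
ver (2b) val=-1 bits=0x3 at bit 6: 0xd1
word = 0xd1 → little-endian bytes:
  [0]=0xd1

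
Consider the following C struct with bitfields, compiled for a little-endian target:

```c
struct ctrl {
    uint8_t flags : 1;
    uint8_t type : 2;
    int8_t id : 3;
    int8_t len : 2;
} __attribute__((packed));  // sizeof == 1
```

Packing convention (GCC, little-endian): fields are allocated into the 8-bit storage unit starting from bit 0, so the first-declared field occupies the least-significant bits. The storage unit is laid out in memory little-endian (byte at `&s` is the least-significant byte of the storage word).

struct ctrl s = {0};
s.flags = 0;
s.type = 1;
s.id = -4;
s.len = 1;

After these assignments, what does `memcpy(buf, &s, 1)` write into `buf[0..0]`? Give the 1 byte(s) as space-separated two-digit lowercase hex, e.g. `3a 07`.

62

flags:1 = 0 → 0x0 << 0 → word 0x00
type:2 = 1 → 0x1 << 1 → word 0x02
id:3 = -4 → 0x4 << 3 → word 0x22
len:2 = 1 → 0x1 << 6 → word 0x62
word = 0x62 → little-endian bytes:
  [0]=0x62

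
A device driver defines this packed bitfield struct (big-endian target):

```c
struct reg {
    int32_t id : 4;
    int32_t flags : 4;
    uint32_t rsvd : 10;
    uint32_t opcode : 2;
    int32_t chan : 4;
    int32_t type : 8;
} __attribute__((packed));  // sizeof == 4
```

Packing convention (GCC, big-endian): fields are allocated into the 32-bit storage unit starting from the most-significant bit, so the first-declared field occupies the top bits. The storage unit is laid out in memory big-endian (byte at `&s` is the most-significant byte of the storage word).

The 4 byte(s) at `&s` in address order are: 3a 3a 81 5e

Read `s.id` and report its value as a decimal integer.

3

[0]=0x3a [1]=0x3a [2]=0x81 [3]=0x5e (big-endian) → word 0x3a3a815e
id:4 @ bit 28 → (0x3a3a815e>>28)&0xf = 0x3  ←
flags:4 @ bit 24 → (0x3a3a815e>>24)&0xf = 0xa
rsvd:10 @ bit 14 → (0x3a3a815e>>14)&0x3ff = 0xea
opcode:2 @ bit 12 → (0x3a3a815e>>12)&0x3 = 0x0
chan:4 @ bit 8 → (0x3a3a815e>>8)&0xf = 0x1
type:8 @ bit 0 → (0x3a3a815e>>0)&0xff = 0x5e
id signed 4b, MSB=0: value = 3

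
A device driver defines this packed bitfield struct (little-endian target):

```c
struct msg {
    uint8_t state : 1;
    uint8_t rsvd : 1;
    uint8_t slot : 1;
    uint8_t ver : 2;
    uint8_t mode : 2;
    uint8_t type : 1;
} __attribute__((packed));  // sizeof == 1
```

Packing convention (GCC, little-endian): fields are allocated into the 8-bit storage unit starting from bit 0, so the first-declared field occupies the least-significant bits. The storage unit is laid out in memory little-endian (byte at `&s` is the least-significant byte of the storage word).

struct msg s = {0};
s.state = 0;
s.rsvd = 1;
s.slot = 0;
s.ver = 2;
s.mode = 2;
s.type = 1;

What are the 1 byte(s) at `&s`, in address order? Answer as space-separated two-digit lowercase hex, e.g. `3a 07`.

d2

state:1 = 0 → 0x0 << 0 → word 0x00
rsvd:1 = 1 → 0x1 << 1 → word 0x02
slot:1 = 0 → 0x0 << 2 → word 0x02
ver:2 = 2 → 0x2 << 3 → word 0x12
mode:2 = 2 → 0x2 << 5 → word 0x52
type:1 = 1 → 0x1 << 7 → word 0xd2
word = 0xd2 → little-endian bytes:
  [0]=0xd2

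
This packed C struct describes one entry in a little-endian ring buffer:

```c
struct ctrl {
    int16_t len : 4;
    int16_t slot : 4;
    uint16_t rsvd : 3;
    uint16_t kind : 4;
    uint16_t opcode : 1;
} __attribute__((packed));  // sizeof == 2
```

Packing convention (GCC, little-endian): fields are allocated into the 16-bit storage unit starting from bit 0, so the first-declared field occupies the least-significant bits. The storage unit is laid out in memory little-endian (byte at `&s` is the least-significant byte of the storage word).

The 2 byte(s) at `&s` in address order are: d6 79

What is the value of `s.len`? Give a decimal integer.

[0]=0xd6 [1]=0x79 (little-endian) → word 0x79d6
len [0+:4] = (word>>0) & 0xf = 6  ←
slot [4+:4] = (word>>4) & 0xf = 13
rsvd [8+:3] = (word>>8) & 0x7 = 1
kind [11+:4] = (word>>11) & 0xf = 15
opcode [15+:1] = (word>>15) & 0x1 = 0
len signed 4b, MSB=0: value = 6

6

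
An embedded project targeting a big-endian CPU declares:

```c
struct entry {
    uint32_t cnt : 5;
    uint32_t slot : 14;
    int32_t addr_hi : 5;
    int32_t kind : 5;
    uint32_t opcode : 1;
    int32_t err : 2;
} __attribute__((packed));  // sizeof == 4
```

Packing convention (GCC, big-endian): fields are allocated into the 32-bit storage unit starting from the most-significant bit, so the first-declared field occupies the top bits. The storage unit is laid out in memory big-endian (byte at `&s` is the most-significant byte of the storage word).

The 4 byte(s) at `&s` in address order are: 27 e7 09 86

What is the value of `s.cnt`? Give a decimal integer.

[0]=0x27 [1]=0xe7 [2]=0x09 [3]=0x86 (big-endian) → word 0x27e70986
cnt:5 @ bit 27 → (0x27e70986>>27)&0x1f = 0x4  ←
slot:14 @ bit 13 → (0x27e70986>>13)&0x3fff = 0x3f38
addr_hi:5 @ bit 8 → (0x27e70986>>8)&0x1f = 0x9
kind:5 @ bit 3 → (0x27e70986>>3)&0x1f = 0x10
opcode:1 @ bit 2 → (0x27e70986>>2)&0x1 = 0x1
err:2 @ bit 0 → (0x27e70986>>0)&0x3 = 0x2

4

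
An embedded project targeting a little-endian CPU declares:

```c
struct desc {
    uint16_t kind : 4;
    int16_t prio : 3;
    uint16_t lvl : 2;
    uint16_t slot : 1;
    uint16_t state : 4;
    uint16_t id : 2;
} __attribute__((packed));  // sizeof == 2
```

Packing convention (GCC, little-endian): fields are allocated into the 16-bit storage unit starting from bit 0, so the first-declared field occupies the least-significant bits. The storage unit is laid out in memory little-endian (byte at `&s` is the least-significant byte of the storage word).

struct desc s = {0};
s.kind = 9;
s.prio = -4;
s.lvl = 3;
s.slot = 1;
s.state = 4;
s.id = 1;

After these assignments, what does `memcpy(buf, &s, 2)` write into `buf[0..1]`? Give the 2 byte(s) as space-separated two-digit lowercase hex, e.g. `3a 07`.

kind (4b) val=9 bits=0x9 at bit 0: 0x0009
prio (3b) val=-4 bits=0x4 at bit 4: 0x0049
lvl (2b) val=3 bits=0x3 at bit 7: 0x01c9
slot (1b) val=1 bits=0x1 at bit 9: 0x03c9
state (4b) val=4 bits=0x4 at bit 10: 0x13c9
id (2b) val=1 bits=0x1 at bit 14: 0x53c9
word = 0x53c9 → little-endian bytes:
  [0]=0xc9  [1]=0x53

c9 53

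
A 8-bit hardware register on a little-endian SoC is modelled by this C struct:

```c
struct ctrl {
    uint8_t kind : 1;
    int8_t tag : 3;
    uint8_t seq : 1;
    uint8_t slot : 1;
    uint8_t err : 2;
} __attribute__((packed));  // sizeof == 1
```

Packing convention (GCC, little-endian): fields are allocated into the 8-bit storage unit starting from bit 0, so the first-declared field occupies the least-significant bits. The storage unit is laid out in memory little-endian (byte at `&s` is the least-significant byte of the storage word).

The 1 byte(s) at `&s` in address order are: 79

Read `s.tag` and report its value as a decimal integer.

[0]=0x79 (little-endian) → word 0x79
kind:1 @ bit 0 → (0x79>>0)&0x1 = 0x1
tag:3 @ bit 1 → (0x79>>1)&0x7 = 0x4  ←
seq:1 @ bit 4 → (0x79>>4)&0x1 = 0x1
slot:1 @ bit 5 → (0x79>>5)&0x1 = 0x1
err:2 @ bit 6 → (0x79>>6)&0x3 = 0x1
tag signed 3b, MSB=1: 4 - 8 = -4

-4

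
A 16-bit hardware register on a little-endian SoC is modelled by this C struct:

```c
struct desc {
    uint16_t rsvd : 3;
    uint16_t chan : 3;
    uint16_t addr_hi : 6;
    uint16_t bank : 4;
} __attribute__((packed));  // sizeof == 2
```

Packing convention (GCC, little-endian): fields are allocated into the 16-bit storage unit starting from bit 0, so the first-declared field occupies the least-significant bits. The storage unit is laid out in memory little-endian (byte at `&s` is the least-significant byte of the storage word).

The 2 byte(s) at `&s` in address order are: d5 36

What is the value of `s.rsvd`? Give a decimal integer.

5

[0]=0xd5 [1]=0x36 (little-endian) → word 0x36d5
rsvd:3 @ bit 0 → (0x36d5>>0)&0x7 = 0x5  ←
chan:3 @ bit 3 → (0x36d5>>3)&0x7 = 0x2
addr_hi:6 @ bit 6 → (0x36d5>>6)&0x3f = 0x1b
bank:4 @ bit 12 → (0x36d5>>12)&0xf = 0x3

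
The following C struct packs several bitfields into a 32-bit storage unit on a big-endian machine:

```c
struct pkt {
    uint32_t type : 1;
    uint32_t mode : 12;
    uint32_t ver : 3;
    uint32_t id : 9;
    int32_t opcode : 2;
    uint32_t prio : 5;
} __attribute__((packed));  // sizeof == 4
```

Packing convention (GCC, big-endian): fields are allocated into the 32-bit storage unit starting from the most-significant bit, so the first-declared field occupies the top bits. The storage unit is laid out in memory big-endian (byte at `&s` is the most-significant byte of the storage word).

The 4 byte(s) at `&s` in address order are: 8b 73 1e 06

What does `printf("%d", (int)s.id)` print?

[0]=0x8b [1]=0x73 [2]=0x1e [3]=0x06 (big-endian) → word 0x8b731e06
type [31+:1] = (word>>31) & 0x1 = 1
mode [19+:12] = (word>>19) & 0xfff = 366
ver [16+:3] = (word>>16) & 0x7 = 3
id [7+:9] = (word>>7) & 0x1ff = 60  ←
opcode [5+:2] = (word>>5) & 0x3 = 0
prio [0+:5] = (word>>0) & 0x1f = 6

60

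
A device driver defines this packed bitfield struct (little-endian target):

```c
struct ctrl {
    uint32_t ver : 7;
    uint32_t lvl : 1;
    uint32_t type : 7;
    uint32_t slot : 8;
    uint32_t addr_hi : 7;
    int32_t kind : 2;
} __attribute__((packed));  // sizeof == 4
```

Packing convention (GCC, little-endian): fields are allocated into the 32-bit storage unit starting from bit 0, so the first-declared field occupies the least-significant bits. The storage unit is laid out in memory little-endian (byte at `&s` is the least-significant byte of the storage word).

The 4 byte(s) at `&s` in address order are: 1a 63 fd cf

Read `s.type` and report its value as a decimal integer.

[0]=0x1a [1]=0x63 [2]=0xfd [3]=0xcf (little-endian) → word 0xcffd631a
ver:7 @ bit 0 → (0xcffd631a>>0)&0x7f = 0x1a
lvl:1 @ bit 7 → (0xcffd631a>>7)&0x1 = 0x0
type:7 @ bit 8 → (0xcffd631a>>8)&0x7f = 0x63  ←
slot:8 @ bit 15 → (0xcffd631a>>15)&0xff = 0xfa
addr_hi:7 @ bit 23 → (0xcffd631a>>23)&0x7f = 0x1f
kind:2 @ bit 30 → (0xcffd631a>>30)&0x3 = 0x3

99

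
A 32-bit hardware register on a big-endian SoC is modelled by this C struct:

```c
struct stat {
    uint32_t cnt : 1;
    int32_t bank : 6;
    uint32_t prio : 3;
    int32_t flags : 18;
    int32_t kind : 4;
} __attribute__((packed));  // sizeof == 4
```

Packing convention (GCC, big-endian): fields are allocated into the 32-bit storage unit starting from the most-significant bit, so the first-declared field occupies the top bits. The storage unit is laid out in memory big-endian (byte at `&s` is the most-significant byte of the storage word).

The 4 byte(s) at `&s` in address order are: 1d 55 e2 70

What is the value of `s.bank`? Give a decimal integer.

[0]=0x1d [1]=0x55 [2]=0xe2 [3]=0x70 (big-endian) → word 0x1d55e270
cnt [31+:1] = (word>>31) & 0x1 = 0
bank [25+:6] = (word>>25) & 0x3f = 14  ←
prio [22+:3] = (word>>22) & 0x7 = 5
flags [4+:18] = (word>>4) & 0x3ffff = 89639
kind [0+:4] = (word>>0) & 0xf = 0
bank signed 6b, MSB=0: value = 14

14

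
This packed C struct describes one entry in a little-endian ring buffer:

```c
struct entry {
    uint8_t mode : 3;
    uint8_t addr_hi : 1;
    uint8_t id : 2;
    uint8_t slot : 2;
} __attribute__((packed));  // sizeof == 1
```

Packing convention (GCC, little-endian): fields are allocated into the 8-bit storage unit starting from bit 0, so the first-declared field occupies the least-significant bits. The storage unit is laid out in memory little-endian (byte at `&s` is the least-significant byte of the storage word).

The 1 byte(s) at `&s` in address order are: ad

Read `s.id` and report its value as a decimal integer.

2

[0]=0xad (little-endian) → word 0xad
mode:3 @ bit 0 → (0xad>>0)&0x7 = 0x5
addr_hi:1 @ bit 3 → (0xad>>3)&0x1 = 0x1
id:2 @ bit 4 → (0xad>>4)&0x3 = 0x2  ←
slot:2 @ bit 6 → (0xad>>6)&0x3 = 0x2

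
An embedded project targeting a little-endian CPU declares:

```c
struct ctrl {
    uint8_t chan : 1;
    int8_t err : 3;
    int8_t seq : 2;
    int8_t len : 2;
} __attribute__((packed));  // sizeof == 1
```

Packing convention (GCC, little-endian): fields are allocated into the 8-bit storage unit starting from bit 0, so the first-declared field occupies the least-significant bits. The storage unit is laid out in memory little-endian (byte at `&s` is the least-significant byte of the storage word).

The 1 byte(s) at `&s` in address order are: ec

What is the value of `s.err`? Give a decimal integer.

-2

[0]=0xec (little-endian) → word 0xec
chan [0+:1] = (word>>0) & 0x1 = 0
err [1+:3] = (word>>1) & 0x7 = 6  ←
seq [4+:2] = (word>>4) & 0x3 = 2
len [6+:2] = (word>>6) & 0x3 = 3
err signed 3b, MSB=1: 6 - 8 = -2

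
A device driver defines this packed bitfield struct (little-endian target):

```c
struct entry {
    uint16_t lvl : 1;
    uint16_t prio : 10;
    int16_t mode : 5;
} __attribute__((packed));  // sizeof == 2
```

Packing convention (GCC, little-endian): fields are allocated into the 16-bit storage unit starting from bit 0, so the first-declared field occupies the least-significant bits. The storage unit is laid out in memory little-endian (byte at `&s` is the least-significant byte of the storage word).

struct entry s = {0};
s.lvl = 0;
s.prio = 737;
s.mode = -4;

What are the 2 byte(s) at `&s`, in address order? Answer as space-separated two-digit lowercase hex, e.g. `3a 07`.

[0+:1] lvl=0 & 0x1 = 0x0; word=0x0000
[1+:10] prio=737 & 0x3ff = 0x2e1; word=0x05c2
[11+:5] mode=-4 & 0x1f = 0x1c; word=0xe5c2
word = 0xe5c2 → little-endian bytes:
  [0]=0xc2  [1]=0xe5

c2 e5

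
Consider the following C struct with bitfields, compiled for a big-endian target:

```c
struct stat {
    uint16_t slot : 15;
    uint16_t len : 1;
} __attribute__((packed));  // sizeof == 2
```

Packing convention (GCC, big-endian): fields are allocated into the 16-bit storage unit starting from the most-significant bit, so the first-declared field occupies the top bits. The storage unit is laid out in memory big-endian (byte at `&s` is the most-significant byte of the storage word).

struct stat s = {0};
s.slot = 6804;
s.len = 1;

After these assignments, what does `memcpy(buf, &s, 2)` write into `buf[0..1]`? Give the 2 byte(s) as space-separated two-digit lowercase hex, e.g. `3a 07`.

35 29

slot (15b) val=6804 bits=0x1a94 at bit 1: 0x3528
len (1b) val=1 bits=0x1 at bit 0: 0x3529
word = 0x3529 → big-endian bytes:
  [0]=0x35  [1]=0x29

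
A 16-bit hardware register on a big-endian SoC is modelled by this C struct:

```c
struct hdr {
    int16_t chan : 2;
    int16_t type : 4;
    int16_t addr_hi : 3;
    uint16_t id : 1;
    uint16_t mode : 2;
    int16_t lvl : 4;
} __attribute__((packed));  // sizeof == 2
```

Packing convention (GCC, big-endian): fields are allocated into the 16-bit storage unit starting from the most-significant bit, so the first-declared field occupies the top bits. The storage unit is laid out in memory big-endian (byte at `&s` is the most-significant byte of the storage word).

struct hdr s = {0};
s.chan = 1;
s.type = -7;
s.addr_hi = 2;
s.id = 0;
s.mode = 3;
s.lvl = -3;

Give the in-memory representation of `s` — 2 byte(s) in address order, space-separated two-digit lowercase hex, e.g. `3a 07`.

65 3d

chan (2b) val=1 bits=0x1 at bit 14: 0x4000
type (4b) val=-7 bits=0x9 at bit 10: 0x6400
addr_hi (3b) val=2 bits=0x2 at bit 7: 0x6500
id (1b) val=0 bits=0x0 at bit 6: 0x6500
mode (2b) val=3 bits=0x3 at bit 4: 0x6530
lvl (4b) val=-3 bits=0xd at bit 0: 0x653d
word = 0x653d → big-endian bytes:
  [0]=0x65  [1]=0x3d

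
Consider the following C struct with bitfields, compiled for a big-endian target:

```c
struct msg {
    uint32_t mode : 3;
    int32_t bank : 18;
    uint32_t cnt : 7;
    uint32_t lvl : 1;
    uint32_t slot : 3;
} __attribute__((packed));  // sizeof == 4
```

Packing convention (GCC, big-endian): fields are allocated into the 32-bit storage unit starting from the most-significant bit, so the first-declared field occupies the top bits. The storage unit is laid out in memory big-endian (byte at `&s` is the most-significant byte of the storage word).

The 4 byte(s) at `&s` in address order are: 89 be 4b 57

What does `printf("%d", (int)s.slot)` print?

[0]=0x89 [1]=0xbe [2]=0x4b [3]=0x57 (big-endian) → word 0x89be4b57
mode:3 @ bit 29 → (0x89be4b57>>29)&0x7 = 0x4
bank:18 @ bit 11 → (0x89be4b57>>11)&0x3ffff = 0x137c9
cnt:7 @ bit 4 → (0x89be4b57>>4)&0x7f = 0x35
lvl:1 @ bit 3 → (0x89be4b57>>3)&0x1 = 0x0
slot:3 @ bit 0 → (0x89be4b57>>0)&0x7 = 0x7  ←

7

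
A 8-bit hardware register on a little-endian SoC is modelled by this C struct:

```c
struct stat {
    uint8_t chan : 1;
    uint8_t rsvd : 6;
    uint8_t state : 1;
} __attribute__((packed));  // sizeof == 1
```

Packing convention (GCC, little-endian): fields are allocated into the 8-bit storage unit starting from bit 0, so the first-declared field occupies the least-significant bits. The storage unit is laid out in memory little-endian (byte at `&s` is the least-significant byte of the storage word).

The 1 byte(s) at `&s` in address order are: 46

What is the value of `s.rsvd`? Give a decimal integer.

35

[0]=0x46 (little-endian) → word 0x46
chan:1 @ bit 0 → (0x46>>0)&0x1 = 0x0
rsvd:6 @ bit 1 → (0x46>>1)&0x3f = 0x23  ←
state:1 @ bit 7 → (0x46>>7)&0x1 = 0x0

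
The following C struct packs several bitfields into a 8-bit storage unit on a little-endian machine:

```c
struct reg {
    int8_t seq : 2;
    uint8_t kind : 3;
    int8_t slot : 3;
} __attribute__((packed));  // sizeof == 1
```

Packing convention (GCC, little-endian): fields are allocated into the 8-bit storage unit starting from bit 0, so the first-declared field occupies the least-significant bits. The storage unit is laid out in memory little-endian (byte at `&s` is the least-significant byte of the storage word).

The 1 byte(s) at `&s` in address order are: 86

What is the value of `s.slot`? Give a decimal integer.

-4

[0]=0x86 (little-endian) → word 0x86
seq [0+:2] = (word>>0) & 0x3 = 2
kind [2+:3] = (word>>2) & 0x7 = 1
slot [5+:3] = (word>>5) & 0x7 = 4  ←
slot signed 3b, MSB=1: 4 - 8 = -4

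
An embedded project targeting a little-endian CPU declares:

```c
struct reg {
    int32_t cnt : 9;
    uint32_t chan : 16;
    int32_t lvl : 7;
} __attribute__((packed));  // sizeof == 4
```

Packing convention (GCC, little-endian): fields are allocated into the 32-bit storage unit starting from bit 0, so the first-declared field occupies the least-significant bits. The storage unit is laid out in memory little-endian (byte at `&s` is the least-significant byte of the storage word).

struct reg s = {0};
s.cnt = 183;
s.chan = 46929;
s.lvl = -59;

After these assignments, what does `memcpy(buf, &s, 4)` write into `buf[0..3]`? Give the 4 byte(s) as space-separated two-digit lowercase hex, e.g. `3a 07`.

b7 a2 6e 8b

cnt (9b) val=183 bits=0xb7 at bit 0: 0x000000b7
chan (16b) val=46929 bits=0xb751 at bit 9: 0x016ea2b7
lvl (7b) val=-59 bits=0x45 at bit 25: 0x8b6ea2b7
word = 0x8b6ea2b7 → little-endian bytes:
  [0]=0xb7  [1]=0xa2  [2]=0x6e  [3]=0x8b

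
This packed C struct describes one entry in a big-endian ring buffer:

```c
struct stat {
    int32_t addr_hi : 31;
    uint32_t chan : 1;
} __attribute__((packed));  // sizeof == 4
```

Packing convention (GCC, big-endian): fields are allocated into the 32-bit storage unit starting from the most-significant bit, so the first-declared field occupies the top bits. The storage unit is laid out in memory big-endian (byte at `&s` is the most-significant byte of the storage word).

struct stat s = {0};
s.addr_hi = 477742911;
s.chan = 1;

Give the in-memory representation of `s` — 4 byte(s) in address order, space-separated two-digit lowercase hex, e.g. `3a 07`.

addr_hi (31b) val=477742911 bits=0x1c79c73f at bit 1: 0x38f38e7e
chan (1b) val=1 bits=0x1 at bit 0: 0x38f38e7f
word = 0x38f38e7f → big-endian bytes:
  [0]=0x38  [1]=0xf3  [2]=0x8e  [3]=0x7f

38 f3 8e 7f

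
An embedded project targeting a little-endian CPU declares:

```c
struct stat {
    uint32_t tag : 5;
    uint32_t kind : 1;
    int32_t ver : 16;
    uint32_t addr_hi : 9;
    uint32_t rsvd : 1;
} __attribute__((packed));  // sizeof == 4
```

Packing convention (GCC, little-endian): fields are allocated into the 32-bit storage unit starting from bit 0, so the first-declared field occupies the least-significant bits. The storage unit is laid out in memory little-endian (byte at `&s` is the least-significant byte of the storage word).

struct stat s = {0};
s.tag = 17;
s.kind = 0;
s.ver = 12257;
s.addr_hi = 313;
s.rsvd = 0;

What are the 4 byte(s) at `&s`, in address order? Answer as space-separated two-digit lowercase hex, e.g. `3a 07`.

tag (5b) val=17 bits=0x11 at bit 0: 0x00000011
kind (1b) val=0 bits=0x0 at bit 5: 0x00000011
ver (16b) val=12257 bits=0x2fe1 at bit 6: 0x000bf851
addr_hi (9b) val=313 bits=0x139 at bit 22: 0x4e4bf851
rsvd (1b) val=0 bits=0x0 at bit 31: 0x4e4bf851
word = 0x4e4bf851 → little-endian bytes:
  [0]=0x51  [1]=0xf8  [2]=0x4b  [3]=0x4e

51 f8 4b 4e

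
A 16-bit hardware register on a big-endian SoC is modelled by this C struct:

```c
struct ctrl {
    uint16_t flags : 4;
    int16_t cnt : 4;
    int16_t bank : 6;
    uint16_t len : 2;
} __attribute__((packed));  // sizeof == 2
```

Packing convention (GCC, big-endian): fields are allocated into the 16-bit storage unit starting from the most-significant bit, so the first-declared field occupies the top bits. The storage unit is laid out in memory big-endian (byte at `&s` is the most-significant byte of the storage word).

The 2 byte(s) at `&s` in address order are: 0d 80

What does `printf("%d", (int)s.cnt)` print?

-3

[0]=0x0d [1]=0x80 (big-endian) → word 0x0d80
flags:4 @ bit 12 → (0x0d80>>12)&0xf = 0x0
cnt:4 @ bit 8 → (0x0d80>>8)&0xf = 0xd  ←
bank:6 @ bit 2 → (0x0d80>>2)&0x3f = 0x20
len:2 @ bit 0 → (0x0d80>>0)&0x3 = 0x0
cnt signed 4b, MSB=1: 13 - 16 = -3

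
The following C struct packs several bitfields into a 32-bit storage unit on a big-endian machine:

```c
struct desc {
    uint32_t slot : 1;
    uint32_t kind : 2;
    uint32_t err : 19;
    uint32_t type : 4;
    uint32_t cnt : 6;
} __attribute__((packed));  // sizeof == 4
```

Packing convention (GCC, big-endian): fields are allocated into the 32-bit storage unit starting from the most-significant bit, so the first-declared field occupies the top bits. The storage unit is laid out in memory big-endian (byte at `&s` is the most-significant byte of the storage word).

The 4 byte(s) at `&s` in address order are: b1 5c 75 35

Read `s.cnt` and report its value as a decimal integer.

[0]=0xb1 [1]=0x5c [2]=0x75 [3]=0x35 (big-endian) → word 0xb15c7535
slot:1 @ bit 31 → (0xb15c7535>>31)&0x1 = 0x1
kind:2 @ bit 29 → (0xb15c7535>>29)&0x3 = 0x1
err:19 @ bit 10 → (0xb15c7535>>10)&0x7ffff = 0x4571d
type:4 @ bit 6 → (0xb15c7535>>6)&0xf = 0x4
cnt:6 @ bit 0 → (0xb15c7535>>0)&0x3f = 0x35  ←

53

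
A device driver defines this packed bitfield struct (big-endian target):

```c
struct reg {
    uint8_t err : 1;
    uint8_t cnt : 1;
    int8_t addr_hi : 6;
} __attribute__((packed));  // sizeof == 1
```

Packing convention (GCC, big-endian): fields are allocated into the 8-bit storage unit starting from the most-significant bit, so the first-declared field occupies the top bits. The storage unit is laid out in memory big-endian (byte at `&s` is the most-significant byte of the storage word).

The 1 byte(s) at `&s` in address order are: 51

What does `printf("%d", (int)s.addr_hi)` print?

[0]=0x51 (big-endian) → word 0x51
err [7+:1] = (word>>7) & 0x1 = 0
cnt [6+:1] = (word>>6) & 0x1 = 1
addr_hi [0+:6] = (word>>0) & 0x3f = 17  ←
addr_hi signed 6b, MSB=0: value = 17

17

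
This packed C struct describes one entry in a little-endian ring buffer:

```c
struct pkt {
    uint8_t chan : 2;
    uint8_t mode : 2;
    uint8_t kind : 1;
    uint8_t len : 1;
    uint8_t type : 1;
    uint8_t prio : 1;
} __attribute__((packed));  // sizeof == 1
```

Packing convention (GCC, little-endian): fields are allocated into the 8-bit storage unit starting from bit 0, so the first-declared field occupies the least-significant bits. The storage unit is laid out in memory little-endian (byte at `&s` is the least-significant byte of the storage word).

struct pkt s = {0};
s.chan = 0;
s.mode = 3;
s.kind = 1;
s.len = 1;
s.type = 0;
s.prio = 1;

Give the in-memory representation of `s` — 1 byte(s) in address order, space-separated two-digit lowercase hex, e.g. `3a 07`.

bc

[0+:2] chan=0 & 0x3 = 0x0; word=0x00
[2+:2] mode=3 & 0x3 = 0x3; word=0x0c
[4+:1] kind=1 & 0x1 = 0x1; word=0x1c
[5+:1] len=1 & 0x1 = 0x1; word=0x3c
[6+:1] type=0 & 0x1 = 0x0; word=0x3c
[7+:1] prio=1 & 0x1 = 0x1; word=0xbc
word = 0xbc → little-endian bytes:
  [0]=0xbc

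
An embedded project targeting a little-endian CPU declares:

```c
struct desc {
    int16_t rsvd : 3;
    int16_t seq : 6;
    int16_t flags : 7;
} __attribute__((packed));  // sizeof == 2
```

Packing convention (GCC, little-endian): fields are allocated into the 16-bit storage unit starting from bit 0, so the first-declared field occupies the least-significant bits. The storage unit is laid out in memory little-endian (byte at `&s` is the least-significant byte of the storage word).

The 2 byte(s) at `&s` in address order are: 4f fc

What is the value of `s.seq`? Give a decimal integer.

[0]=0x4f [1]=0xfc (little-endian) → word 0xfc4f
rsvd [0+:3] = (word>>0) & 0x7 = 7
seq [3+:6] = (word>>3) & 0x3f = 9  ←
flags [9+:7] = (word>>9) & 0x7f = 126
seq signed 6b, MSB=0: value = 9

9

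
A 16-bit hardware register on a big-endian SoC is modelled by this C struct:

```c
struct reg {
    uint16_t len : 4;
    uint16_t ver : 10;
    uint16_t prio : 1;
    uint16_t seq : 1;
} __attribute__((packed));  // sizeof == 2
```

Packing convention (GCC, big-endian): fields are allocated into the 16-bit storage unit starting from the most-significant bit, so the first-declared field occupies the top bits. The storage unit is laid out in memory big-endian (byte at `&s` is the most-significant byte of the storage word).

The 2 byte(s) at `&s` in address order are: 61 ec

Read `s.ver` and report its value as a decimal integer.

[0]=0x61 [1]=0xec (big-endian) → word 0x61ec
len [12+:4] = (word>>12) & 0xf = 6
ver [2+:10] = (word>>2) & 0x3ff = 123  ←
prio [1+:1] = (word>>1) & 0x1 = 0
seq [0+:1] = (word>>0) & 0x1 = 0

123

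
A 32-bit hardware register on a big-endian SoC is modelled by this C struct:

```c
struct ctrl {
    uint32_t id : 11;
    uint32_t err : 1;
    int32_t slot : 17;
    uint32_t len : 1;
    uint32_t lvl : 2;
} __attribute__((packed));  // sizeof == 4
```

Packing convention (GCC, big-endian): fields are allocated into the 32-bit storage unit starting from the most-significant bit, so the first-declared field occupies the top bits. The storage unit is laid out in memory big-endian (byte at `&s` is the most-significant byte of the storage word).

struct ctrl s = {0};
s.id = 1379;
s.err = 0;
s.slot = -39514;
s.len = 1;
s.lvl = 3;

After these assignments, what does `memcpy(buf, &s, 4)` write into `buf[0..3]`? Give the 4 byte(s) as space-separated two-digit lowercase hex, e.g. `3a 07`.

ac 6b 2d 37

id (11b) val=1379 bits=0x563 at bit 21: 0xac600000
err (1b) val=0 bits=0x0 at bit 20: 0xac600000
slot (17b) val=-39514 bits=0x165a6 at bit 3: 0xac6b2d30
len (1b) val=1 bits=0x1 at bit 2: 0xac6b2d34
lvl (2b) val=3 bits=0x3 at bit 0: 0xac6b2d37
word = 0xac6b2d37 → big-endian bytes:
  [0]=0xac  [1]=0x6b  [2]=0x2d  [3]=0x37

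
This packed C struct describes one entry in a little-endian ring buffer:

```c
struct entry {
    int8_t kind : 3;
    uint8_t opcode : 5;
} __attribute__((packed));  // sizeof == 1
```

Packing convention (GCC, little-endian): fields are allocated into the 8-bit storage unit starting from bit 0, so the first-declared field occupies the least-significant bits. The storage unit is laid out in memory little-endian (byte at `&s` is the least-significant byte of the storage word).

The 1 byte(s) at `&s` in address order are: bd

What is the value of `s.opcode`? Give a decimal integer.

23

[0]=0xbd (little-endian) → word 0xbd
kind:3 @ bit 0 → (0xbd>>0)&0x7 = 0x5
opcode:5 @ bit 3 → (0xbd>>3)&0x1f = 0x17  ←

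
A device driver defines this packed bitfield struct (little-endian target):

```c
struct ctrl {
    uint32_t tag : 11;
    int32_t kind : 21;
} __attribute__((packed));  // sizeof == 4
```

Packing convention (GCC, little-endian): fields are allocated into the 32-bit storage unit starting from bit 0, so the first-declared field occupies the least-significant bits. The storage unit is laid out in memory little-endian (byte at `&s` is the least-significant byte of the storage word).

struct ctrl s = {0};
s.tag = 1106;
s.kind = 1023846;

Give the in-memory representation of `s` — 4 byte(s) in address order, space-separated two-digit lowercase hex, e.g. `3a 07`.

tag (11b) val=1106 bits=0x452 at bit 0: 0x00000452
kind (21b) val=1023846 bits=0xf9f66 at bit 11: 0x7cfb3452
word = 0x7cfb3452 → little-endian bytes:
  [0]=0x52  [1]=0x34  [2]=0xfb  [3]=0x7c

52 34 fb 7c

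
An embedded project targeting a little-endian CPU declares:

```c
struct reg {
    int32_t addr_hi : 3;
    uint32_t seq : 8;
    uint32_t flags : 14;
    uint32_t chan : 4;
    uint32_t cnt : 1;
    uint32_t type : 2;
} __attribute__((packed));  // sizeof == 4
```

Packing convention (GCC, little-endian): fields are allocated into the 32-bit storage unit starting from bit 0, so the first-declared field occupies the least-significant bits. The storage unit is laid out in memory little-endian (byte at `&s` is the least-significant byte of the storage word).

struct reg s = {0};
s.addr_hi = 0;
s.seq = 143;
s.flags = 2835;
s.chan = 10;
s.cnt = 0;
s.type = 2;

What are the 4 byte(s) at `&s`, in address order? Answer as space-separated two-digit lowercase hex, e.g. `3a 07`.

78 9c 58 94

addr_hi:3 = 0 → 0x0 << 0 → word 0x00000000
seq:8 = 143 → 0x8f << 3 → word 0x00000478
flags:14 = 2835 → 0xb13 << 11 → word 0x00589c78
chan:4 = 10 → 0xa << 25 → word 0x14589c78
cnt:1 = 0 → 0x0 << 29 → word 0x14589c78
type:2 = 2 → 0x2 << 30 → word 0x94589c78
word = 0x94589c78 → little-endian bytes:
  [0]=0x78  [1]=0x9c  [2]=0x58  [3]=0x94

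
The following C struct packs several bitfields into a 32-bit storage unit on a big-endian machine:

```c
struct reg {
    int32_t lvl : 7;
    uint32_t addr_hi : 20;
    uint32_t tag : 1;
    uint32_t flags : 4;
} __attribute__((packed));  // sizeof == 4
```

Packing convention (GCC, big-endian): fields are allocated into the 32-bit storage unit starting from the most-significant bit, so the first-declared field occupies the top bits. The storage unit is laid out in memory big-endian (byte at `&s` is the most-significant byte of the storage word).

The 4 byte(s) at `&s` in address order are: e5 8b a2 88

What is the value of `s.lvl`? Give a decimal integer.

[0]=0xe5 [1]=0x8b [2]=0xa2 [3]=0x88 (big-endian) → word 0xe58ba288
lvl [25+:7] = (word>>25) & 0x7f = 114  ←
addr_hi [5+:20] = (word>>5) & 0xfffff = 810260
tag [4+:1] = (word>>4) & 0x1 = 0
flags [0+:4] = (word>>0) & 0xf = 8
lvl signed 7b, MSB=1: 114 - 128 = -14

-14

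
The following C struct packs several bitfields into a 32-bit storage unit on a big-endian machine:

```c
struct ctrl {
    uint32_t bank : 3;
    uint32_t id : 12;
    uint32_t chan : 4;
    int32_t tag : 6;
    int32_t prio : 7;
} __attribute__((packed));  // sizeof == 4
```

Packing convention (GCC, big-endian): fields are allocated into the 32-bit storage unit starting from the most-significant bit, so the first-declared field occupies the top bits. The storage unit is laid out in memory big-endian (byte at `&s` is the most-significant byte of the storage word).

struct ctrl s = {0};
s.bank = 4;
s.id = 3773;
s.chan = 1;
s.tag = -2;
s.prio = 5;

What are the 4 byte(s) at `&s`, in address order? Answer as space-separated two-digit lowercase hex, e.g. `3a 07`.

bank (3b) val=4 bits=0x4 at bit 29: 0x80000000
id (12b) val=3773 bits=0xebd at bit 17: 0x9d7a0000
chan (4b) val=1 bits=0x1 at bit 13: 0x9d7a2000
tag (6b) val=-2 bits=0x3e at bit 7: 0x9d7a3f00
prio (7b) val=5 bits=0x5 at bit 0: 0x9d7a3f05
word = 0x9d7a3f05 → big-endian bytes:
  [0]=0x9d  [1]=0x7a  [2]=0x3f  [3]=0x05

9d 7a 3f 05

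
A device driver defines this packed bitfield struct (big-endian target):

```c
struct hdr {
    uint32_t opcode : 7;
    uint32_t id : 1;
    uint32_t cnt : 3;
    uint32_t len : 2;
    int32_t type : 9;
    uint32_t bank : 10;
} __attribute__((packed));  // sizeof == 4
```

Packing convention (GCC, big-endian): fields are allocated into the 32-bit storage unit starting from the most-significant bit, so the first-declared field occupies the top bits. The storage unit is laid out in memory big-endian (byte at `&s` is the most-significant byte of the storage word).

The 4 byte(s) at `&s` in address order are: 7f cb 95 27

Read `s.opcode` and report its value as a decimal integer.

[0]=0x7f [1]=0xcb [2]=0x95 [3]=0x27 (big-endian) → word 0x7fcb9527
opcode [25+:7] = (word>>25) & 0x7f = 63  ←
id [24+:1] = (word>>24) & 0x1 = 1
cnt [21+:3] = (word>>21) & 0x7 = 6
len [19+:2] = (word>>19) & 0x3 = 1
type [10+:9] = (word>>10) & 0x1ff = 229
bank [0+:10] = (word>>0) & 0x3ff = 295

63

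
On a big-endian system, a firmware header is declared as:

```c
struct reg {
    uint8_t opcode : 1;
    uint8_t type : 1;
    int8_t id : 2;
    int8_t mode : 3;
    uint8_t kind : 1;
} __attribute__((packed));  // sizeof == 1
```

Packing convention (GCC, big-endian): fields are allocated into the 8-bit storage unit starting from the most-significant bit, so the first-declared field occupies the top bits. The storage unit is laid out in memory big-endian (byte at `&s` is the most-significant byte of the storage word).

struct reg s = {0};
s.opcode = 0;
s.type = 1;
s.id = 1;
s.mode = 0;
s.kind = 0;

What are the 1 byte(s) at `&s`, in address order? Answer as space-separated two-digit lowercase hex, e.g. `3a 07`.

opcode (1b) val=0 bits=0x0 at bit 7: 0x00
type (1b) val=1 bits=0x1 at bit 6: 0x40
id (2b) val=1 bits=0x1 at bit 4: 0x50
mode (3b) val=0 bits=0x0 at bit 1: 0x50
kind (1b) val=0 bits=0x0 at bit 0: 0x50
word = 0x50 → big-endian bytes:
  [0]=0x50

50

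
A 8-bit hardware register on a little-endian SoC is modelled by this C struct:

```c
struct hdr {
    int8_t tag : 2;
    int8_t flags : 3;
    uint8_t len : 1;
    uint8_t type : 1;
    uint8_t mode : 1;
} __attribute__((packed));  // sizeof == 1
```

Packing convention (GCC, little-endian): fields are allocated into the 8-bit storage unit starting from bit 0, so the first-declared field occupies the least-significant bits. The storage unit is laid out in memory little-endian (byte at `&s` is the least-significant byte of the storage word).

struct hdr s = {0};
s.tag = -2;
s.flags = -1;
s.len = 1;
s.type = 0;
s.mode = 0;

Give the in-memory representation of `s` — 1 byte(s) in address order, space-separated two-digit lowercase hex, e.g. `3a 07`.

[0+:2] tag=-2 & 0x3 = 0x2; word=0x02
[2+:3] flags=-1 & 0x7 = 0x7; word=0x1e
[5+:1] len=1 & 0x1 = 0x1; word=0x3e
[6+:1] type=0 & 0x1 = 0x0; word=0x3e
[7+:1] mode=0 & 0x1 = 0x0; word=0x3e
word = 0x3e → little-endian bytes:
  [0]=0x3e

3e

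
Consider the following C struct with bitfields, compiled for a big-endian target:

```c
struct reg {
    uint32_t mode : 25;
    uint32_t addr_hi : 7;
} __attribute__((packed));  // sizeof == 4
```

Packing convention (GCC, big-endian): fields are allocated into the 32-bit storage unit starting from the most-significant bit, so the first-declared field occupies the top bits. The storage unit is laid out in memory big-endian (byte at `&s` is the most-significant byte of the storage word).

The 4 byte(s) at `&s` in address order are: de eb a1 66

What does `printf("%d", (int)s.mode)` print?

29218626

[0]=0xde [1]=0xeb [2]=0xa1 [3]=0x66 (big-endian) → word 0xdeeba166
mode:25 @ bit 7 → (0xdeeba166>>7)&0x1ffffff = 0x1bdd742  ←
addr_hi:7 @ bit 0 → (0xdeeba166>>0)&0x7f = 0x66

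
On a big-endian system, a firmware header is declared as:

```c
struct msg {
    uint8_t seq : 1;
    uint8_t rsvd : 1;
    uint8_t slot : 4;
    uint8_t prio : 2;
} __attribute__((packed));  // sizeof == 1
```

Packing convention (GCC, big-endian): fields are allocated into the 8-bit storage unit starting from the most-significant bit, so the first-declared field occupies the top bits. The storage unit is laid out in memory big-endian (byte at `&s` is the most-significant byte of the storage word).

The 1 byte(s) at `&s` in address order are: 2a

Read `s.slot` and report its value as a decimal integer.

[0]=0x2a (big-endian) → word 0x2a
seq [7+:1] = (word>>7) & 0x1 = 0
rsvd [6+:1] = (word>>6) & 0x1 = 0
slot [2+:4] = (word>>2) & 0xf = 10  ←
prio [0+:2] = (word>>0) & 0x3 = 2

10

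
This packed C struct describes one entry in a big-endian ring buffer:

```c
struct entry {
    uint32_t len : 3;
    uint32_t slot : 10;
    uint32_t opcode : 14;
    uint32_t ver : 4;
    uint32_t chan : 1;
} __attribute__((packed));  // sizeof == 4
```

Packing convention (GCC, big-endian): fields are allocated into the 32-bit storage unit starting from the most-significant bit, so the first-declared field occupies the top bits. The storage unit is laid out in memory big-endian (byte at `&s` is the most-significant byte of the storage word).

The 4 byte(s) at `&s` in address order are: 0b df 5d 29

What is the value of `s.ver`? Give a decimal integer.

[0]=0x0b [1]=0xdf [2]=0x5d [3]=0x29 (big-endian) → word 0x0bdf5d29
len [29+:3] = (word>>29) & 0x7 = 0
slot [19+:10] = (word>>19) & 0x3ff = 379
opcode [5+:14] = (word>>5) & 0x3fff = 15081
ver [1+:4] = (word>>1) & 0xf = 4  ←
chan [0+:1] = (word>>0) & 0x1 = 1

4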